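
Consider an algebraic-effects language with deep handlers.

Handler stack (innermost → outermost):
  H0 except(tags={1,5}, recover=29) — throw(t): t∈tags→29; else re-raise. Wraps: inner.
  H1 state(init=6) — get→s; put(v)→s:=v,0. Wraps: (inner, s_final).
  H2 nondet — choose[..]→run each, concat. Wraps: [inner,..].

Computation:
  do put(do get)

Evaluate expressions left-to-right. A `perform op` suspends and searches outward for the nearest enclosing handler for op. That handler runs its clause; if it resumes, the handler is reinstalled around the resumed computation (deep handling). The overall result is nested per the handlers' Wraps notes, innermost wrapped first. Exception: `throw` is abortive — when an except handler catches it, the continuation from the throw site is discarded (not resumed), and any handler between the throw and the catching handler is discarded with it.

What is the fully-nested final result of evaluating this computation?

Answer: [(0, 6)]

Step-by-step:
get @ H1 ⇒ 6
put(6) @ H1 ⇒ s:=6
H0 returns 0
H1 returns (0, 6)
H2 returns [(0, 6)]
= [(0, 6)]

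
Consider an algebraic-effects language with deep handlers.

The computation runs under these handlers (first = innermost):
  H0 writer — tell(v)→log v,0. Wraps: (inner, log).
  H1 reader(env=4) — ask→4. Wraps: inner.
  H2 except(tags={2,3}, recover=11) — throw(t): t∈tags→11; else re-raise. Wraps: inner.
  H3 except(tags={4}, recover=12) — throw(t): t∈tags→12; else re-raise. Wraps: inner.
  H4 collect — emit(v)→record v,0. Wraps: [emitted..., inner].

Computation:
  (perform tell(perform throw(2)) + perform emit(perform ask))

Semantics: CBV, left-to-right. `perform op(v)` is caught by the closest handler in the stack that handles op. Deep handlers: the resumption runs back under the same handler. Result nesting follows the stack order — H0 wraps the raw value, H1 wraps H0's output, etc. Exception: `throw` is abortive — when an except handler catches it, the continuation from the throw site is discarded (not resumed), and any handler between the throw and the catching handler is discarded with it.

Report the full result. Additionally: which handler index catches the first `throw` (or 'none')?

Step-by-step:
throw(2) @ H2 caught ⇒ 11
H3 returns 11
H4 returns [11]
= [11]

Answer: [11] ; first throw caught by: H2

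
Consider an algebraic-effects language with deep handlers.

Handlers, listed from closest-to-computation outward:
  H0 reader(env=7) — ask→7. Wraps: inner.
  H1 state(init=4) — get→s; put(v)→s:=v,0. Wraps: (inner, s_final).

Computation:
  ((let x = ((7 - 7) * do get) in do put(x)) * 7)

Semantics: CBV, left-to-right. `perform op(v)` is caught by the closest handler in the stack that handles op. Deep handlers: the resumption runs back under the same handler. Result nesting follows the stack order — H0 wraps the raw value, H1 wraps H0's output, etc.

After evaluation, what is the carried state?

Working:
get @ H1 ⇒ 4
put(0) @ H1 ⇒ s:=0
H0 returns 0
H1 returns (0, 0)
= (0, 0)

Answer: 0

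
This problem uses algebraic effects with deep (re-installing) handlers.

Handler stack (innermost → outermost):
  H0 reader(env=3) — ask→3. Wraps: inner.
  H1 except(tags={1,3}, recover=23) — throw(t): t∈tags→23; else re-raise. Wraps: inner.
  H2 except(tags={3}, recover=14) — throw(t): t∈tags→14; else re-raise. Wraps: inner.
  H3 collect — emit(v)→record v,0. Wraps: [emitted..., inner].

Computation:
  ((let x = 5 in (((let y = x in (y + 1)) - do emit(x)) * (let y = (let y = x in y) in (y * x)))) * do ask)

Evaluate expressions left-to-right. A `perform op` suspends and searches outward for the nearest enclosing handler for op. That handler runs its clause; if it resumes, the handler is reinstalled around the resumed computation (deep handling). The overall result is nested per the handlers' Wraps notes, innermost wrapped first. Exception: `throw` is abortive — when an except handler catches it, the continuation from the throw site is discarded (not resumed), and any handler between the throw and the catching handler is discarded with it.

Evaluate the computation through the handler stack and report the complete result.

Answer: [5, 450]

Working:
emit(5) @ H3 ⇒ out+=5
ask @ H0 ⇒ 3
H0 returns 450
H1 returns 450
H2 returns 450
H3 returns [5, 450]
= [5, 450]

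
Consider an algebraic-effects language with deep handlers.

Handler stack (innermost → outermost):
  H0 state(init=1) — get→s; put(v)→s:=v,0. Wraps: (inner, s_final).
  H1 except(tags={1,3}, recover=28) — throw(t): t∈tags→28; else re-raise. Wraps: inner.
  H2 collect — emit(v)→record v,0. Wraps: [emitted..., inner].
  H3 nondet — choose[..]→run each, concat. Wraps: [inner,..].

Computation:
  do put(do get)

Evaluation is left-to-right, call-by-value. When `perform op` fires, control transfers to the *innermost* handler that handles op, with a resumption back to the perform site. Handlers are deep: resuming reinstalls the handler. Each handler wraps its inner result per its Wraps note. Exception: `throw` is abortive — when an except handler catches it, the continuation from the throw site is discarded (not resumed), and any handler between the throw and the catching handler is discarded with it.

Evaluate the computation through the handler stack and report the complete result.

Answer: [[(0, 1)]]

Working:
get @ H0 ⇒ 1
put(1) @ H0 ⇒ s:=1
H0 returns (0, 1)
H1 returns (0, 1)
H2 returns [(0, 1)]
H3 returns [[(0, 1)]]
= [[(0, 1)]]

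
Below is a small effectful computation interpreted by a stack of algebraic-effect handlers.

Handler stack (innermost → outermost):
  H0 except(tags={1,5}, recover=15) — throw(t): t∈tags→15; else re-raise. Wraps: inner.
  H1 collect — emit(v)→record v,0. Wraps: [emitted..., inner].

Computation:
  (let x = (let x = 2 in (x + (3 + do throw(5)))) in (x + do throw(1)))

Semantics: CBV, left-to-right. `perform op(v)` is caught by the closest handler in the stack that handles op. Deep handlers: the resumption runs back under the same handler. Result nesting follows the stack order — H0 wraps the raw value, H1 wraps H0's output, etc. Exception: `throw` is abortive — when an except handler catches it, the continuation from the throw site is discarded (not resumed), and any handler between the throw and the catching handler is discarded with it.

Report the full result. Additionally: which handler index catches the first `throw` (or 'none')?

Answer: [15] ; first throw caught by: H0

Step-by-step:
throw(5) @ H0 caught ⇒ 15
H1 returns [15]
= [15]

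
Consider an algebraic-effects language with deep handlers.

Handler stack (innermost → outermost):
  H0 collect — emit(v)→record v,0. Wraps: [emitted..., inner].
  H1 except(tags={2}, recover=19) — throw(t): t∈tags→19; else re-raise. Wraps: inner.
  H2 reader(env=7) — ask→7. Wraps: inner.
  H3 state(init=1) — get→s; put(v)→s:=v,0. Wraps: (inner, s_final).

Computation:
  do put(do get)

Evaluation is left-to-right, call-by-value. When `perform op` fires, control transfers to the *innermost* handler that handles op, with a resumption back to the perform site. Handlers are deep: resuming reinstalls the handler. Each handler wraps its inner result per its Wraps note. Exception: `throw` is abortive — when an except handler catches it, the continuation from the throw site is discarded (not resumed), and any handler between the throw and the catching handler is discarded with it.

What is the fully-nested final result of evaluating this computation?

Answer: ([0], 1)

Evaluation trace:
get @ H3 ⇒ 1
put(1) @ H3 ⇒ s:=1
H0 returns [0]
H1 returns [0]
H2 returns [0]
H3 returns ([0], 1)
= ([0], 1)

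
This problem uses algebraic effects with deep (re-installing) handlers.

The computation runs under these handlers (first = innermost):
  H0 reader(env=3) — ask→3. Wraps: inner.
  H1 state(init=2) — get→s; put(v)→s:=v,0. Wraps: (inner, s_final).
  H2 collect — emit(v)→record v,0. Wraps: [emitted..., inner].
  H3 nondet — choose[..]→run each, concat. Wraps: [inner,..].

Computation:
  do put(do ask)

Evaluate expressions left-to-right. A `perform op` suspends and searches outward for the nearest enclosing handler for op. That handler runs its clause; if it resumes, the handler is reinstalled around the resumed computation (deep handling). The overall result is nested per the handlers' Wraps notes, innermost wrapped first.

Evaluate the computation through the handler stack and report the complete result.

Answer: [[(0, 3)]]

Working:
ask @ H0 ⇒ 3
put(3) @ H1 ⇒ s:=3
H0 returns 0
H1 returns (0, 3)
H2 returns [(0, 3)]
H3 returns [[(0, 3)]]
= [[(0, 3)]]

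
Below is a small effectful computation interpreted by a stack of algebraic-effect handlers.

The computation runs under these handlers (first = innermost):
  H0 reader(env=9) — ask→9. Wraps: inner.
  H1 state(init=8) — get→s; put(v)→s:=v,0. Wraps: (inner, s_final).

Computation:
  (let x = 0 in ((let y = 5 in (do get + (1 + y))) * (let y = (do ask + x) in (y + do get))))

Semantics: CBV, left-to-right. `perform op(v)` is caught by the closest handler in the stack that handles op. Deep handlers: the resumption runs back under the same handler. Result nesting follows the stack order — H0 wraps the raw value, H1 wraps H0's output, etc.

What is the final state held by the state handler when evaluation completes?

Answer: 8

Evaluation trace:
get @ H1 ⇒ 8
ask @ H0 ⇒ 9
get @ H1 ⇒ 8
H0 returns 238
H1 returns (238, 8)
= (238, 8)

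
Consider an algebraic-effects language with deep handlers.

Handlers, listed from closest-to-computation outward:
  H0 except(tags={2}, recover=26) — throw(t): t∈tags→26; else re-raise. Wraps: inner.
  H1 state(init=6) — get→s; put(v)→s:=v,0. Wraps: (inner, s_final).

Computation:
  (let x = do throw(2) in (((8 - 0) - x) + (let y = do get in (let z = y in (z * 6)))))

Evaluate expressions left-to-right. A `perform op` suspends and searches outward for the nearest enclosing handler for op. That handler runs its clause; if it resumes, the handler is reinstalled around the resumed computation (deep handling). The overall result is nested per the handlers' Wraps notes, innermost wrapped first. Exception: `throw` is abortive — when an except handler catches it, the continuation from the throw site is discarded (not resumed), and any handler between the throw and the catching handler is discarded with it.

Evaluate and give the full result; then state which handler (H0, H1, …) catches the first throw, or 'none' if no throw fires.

Answer: (26, 6) ; first throw caught by: H0

Working:
throw(2) @ H0 caught ⇒ 26
H1 returns (26, 6)
= (26, 6)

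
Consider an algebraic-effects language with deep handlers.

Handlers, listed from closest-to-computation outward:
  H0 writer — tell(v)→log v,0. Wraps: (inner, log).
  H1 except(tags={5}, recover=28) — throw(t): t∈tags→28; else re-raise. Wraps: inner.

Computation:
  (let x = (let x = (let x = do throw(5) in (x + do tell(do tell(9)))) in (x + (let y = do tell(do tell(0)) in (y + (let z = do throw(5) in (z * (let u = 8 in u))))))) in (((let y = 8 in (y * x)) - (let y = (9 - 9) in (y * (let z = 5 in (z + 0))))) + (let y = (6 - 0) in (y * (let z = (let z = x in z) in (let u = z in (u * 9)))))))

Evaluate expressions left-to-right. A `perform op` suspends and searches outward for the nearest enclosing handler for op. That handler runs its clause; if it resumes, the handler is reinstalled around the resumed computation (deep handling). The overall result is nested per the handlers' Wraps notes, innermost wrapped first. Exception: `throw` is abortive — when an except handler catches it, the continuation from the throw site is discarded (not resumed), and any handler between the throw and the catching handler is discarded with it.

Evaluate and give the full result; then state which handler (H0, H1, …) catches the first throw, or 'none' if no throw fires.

Answer: 28 ; first throw caught by: H1

Working:
throw(5) @ H1 caught ⇒ 28
= 28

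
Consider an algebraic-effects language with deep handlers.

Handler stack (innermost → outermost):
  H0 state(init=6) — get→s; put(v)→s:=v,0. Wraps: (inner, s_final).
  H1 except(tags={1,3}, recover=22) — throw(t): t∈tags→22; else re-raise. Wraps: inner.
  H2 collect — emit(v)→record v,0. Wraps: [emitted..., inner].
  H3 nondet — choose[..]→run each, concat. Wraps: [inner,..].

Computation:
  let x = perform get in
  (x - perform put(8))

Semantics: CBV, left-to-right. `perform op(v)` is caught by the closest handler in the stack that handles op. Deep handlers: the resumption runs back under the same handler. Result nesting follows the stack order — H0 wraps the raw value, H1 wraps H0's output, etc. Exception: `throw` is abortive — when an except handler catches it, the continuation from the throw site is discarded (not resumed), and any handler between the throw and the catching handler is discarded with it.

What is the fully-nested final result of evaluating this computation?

Answer: [[(6, 8)]]

Step-by-step:
get @ H0 ⇒ 6
put(8) @ H0 ⇒ s:=8
H0 returns (6, 8)
H1 returns (6, 8)
H2 returns [(6, 8)]
H3 returns [[(6, 8)]]
= [[(6, 8)]]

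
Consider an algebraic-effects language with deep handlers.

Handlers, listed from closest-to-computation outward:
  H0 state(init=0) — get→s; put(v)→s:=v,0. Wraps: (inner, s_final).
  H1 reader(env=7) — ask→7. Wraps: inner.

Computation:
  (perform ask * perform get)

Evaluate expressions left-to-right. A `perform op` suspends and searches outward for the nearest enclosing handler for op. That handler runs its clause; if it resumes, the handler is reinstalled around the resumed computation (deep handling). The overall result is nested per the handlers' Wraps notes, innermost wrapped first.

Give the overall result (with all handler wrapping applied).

Answer: (0, 0)

Working:
ask @ H1 ⇒ 7
get @ H0 ⇒ 0
H0 returns (0, 0)
H1 returns (0, 0)
= (0, 0)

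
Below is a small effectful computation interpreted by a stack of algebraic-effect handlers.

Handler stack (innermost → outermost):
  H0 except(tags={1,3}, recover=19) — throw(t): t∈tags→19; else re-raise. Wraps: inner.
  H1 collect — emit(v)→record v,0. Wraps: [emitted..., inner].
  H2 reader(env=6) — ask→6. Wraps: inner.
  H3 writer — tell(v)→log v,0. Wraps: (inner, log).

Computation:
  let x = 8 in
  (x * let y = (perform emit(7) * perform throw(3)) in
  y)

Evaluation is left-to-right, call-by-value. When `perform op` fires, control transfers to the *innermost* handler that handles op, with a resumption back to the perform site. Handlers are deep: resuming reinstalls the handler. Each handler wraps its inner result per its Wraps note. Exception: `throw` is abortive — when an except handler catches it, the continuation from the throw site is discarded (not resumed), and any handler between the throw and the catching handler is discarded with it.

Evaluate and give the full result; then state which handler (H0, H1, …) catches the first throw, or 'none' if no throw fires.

Evaluation trace:
emit(7) @ H1 ⇒ out+=7
throw(3) @ H0 caught ⇒ 19
H1 returns [7, 19]
H2 returns [7, 19]
H3 returns ([7, 19], ())
= ([7, 19], ())

Answer: ([7, 19], ()) ; first throw caught by: H0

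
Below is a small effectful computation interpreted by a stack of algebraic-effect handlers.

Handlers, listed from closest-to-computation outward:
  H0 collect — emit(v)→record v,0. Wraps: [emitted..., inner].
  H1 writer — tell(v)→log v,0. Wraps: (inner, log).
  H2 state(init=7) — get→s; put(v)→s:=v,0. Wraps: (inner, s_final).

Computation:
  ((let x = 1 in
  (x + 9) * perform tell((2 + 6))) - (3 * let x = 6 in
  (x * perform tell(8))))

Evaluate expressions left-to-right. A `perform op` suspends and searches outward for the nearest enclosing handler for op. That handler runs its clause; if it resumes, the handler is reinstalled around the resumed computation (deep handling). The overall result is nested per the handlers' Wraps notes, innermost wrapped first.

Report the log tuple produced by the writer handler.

Working:
tell(8) @ H1 ⇒ log+=8
tell(8) @ H1 ⇒ log+=8
H0 returns [0]
H1 returns ([0], (8, 8))
H2 returns (([0], (8, 8)), 7)
= (([0], (8, 8)), 7)

Answer: (8, 8)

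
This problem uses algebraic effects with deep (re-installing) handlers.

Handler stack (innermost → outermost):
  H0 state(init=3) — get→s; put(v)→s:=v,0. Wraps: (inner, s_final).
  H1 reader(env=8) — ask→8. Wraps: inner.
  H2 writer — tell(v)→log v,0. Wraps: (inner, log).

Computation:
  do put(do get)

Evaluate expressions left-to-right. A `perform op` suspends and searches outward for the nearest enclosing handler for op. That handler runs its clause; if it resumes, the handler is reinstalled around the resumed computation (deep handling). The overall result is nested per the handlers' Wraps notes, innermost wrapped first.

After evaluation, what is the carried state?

Evaluation trace:
get @ H0 ⇒ 3
put(3) @ H0 ⇒ s:=3
H0 returns (0, 3)
H1 returns (0, 3)
H2 returns ((0, 3), ())
= ((0, 3), ())

Answer: 3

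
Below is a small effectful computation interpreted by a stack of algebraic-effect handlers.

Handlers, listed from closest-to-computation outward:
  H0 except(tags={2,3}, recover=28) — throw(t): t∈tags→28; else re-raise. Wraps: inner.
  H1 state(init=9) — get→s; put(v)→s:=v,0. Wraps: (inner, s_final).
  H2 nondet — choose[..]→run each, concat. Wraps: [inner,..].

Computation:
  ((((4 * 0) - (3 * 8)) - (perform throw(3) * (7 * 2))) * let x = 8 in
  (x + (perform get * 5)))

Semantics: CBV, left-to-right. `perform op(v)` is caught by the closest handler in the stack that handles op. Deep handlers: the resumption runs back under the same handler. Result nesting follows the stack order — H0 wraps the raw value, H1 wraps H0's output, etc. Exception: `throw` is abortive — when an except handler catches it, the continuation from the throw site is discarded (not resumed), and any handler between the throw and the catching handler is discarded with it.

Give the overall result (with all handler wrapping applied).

Answer: [(28, 9)]

Evaluation trace:
throw(3) @ H0 caught ⇒ 28
H1 returns (28, 9)
H2 returns [(28, 9)]
= [(28, 9)]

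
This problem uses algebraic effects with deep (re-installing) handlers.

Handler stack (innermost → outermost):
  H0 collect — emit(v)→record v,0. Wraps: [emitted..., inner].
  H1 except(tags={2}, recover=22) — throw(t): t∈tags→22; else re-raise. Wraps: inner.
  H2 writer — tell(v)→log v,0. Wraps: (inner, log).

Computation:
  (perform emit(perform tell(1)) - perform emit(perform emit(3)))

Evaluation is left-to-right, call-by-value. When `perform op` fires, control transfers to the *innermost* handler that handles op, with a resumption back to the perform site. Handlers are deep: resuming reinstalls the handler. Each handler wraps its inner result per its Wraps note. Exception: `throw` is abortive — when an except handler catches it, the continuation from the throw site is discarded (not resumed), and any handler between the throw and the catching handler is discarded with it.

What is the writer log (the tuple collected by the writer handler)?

Answer: (1)

Evaluation trace:
tell(1) @ H2 ⇒ log+=1
emit(0) @ H0 ⇒ out+=0
emit(3) @ H0 ⇒ out+=3
emit(0) @ H0 ⇒ out+=0
H0 returns [0, 3, 0, 0]
H1 returns [0, 3, 0, 0]
H2 returns ([0, 3, 0, 0], (1))
= ([0, 3, 0, 0], (1))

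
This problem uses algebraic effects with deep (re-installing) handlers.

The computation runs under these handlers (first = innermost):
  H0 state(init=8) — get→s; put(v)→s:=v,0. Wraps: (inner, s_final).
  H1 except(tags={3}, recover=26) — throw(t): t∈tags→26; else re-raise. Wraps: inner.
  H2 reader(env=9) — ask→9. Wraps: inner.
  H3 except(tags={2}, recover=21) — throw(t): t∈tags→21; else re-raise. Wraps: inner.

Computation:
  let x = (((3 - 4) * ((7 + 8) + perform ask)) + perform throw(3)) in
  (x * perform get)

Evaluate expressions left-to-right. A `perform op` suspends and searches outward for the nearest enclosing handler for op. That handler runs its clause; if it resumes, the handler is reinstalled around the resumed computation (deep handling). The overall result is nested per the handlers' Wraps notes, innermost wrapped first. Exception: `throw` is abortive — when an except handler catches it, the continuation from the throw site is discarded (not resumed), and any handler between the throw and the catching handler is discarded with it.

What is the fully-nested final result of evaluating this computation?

Evaluation trace:
ask @ H2 ⇒ 9
throw(3) @ H1 caught ⇒ 26
H2 returns 26
H3 returns 26
= 26

Answer: 26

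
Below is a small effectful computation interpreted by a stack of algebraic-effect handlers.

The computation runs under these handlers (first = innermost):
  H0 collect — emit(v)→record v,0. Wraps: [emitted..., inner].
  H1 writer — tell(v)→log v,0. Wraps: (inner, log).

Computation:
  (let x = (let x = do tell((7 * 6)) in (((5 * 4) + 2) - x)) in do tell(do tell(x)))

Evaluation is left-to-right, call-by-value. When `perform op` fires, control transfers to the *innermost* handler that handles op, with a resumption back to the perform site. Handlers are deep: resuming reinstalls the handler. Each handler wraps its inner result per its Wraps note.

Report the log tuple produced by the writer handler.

Answer: (42, 22, 0)

Evaluation trace:
tell(42) @ H1 ⇒ log+=42
tell(22) @ H1 ⇒ log+=22
tell(0) @ H1 ⇒ log+=0
H0 returns [0]
H1 returns ([0], (42, 22, 0))
= ([0], (42, 22, 0))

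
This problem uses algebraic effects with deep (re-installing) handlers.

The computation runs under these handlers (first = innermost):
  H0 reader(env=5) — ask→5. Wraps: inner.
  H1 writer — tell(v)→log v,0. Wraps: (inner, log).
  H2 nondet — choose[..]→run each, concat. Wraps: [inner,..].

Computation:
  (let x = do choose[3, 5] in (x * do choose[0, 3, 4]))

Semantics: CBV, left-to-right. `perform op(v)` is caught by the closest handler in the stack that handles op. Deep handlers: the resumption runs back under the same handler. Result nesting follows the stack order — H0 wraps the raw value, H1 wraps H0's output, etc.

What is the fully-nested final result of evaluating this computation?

Answer: [(0, ()), (9, ()), (12, ()), (0, ()), (15, ()), (20, ())]

Evaluation trace:
choose[3, 5] @ H2
  branch[0] choose=3:
    choose[0, 3, 4] @ H2
      branch[0] choose=0:
        H0 returns 0
        H1 returns (0, ())
        H2 returns [(0, ())]
      branch[1] choose=3:
        H0 returns 9
        H1 returns (9, ())
        H2 returns [(9, ())]
      branch[2] choose=4:
        H0 returns 12
        H1 returns (12, ())
        H2 returns [(12, ())]
  branch[1] choose=5:
    choose[0, 3, 4] @ H2
      branch[0] choose=0:
        H0 returns 0
        H1 returns (0, ())
        H2 returns [(0, ())]
      branch[1] choose=3:
        H0 returns 15
        H1 returns (15, ())
        H2 returns [(15, ())]
      branch[2] choose=4:
        H0 returns 20
        H1 returns (20, ())
        H2 returns [(20, ())]
= [(0, ()), (9, ()), (12, ()), (0, ()), (15, ()), (20, ())]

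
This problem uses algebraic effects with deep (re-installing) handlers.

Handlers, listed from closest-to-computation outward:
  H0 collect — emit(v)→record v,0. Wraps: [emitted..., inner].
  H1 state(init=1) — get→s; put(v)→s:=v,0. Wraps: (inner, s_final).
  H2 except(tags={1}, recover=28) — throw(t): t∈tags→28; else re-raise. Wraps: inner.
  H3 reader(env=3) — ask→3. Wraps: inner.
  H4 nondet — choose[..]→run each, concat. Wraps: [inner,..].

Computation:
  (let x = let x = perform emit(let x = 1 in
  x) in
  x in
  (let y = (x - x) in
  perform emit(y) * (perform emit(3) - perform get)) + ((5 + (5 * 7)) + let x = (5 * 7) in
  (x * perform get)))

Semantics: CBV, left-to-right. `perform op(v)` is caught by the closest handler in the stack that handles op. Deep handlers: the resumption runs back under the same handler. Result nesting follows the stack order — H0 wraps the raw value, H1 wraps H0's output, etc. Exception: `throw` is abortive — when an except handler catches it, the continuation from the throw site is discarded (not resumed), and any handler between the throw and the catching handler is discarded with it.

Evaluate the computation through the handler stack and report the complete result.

Answer: [([1, 0, 3, 75], 1)]

Evaluation trace:
emit(1) @ H0 ⇒ out+=1
emit(0) @ H0 ⇒ out+=0
emit(3) @ H0 ⇒ out+=3
get @ H1 ⇒ 1
get @ H1 ⇒ 1
H0 returns [1, 0, 3, 75]
H1 returns ([1, 0, 3, 75], 1)
H2 returns ([1, 0, 3, 75], 1)
H3 returns ([1, 0, 3, 75], 1)
H4 returns [([1, 0, 3, 75], 1)]
= [([1, 0, 3, 75], 1)]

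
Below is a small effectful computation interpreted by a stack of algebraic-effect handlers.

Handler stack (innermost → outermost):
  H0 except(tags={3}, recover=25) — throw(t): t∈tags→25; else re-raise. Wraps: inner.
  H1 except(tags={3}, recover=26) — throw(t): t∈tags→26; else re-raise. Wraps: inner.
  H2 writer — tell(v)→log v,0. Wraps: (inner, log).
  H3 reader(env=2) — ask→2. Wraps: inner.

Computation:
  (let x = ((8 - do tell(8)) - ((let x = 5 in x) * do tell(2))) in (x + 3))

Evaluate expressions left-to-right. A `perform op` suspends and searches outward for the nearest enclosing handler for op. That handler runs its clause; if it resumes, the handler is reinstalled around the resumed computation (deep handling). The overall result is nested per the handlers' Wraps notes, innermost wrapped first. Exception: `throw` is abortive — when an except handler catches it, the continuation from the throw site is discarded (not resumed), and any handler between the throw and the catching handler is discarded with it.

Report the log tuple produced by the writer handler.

Answer: (8, 2)

Step-by-step:
tell(8) @ H2 ⇒ log+=8
tell(2) @ H2 ⇒ log+=2
H0 returns 11
H1 returns 11
H2 returns (11, (8, 2))
H3 returns (11, (8, 2))
= (11, (8, 2))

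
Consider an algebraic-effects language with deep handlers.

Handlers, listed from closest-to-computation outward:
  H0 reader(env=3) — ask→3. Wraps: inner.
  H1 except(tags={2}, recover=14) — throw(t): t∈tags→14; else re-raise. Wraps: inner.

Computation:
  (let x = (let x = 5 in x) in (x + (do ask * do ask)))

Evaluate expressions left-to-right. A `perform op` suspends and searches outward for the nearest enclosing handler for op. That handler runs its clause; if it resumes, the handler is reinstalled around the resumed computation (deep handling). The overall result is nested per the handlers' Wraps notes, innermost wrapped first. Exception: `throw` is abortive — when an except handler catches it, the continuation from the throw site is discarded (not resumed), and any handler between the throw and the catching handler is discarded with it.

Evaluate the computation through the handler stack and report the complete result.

Answer: 14

Step-by-step:
ask @ H0 ⇒ 3
ask @ H0 ⇒ 3
H0 returns 14
H1 returns 14
= 14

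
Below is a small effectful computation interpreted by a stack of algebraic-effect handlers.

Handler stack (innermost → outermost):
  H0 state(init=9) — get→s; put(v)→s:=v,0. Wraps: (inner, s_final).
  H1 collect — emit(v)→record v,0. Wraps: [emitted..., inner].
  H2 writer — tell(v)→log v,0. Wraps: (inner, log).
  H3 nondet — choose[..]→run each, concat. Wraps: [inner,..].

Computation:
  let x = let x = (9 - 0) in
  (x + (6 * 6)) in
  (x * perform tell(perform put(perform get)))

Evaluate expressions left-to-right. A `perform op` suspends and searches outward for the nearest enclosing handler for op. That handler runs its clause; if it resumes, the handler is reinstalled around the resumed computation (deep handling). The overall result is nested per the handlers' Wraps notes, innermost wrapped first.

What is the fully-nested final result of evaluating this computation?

Answer: [([(0, 9)], (0))]

Evaluation trace:
get @ H0 ⇒ 9
put(9) @ H0 ⇒ s:=9
tell(0) @ H2 ⇒ log+=0
H0 returns (0, 9)
H1 returns [(0, 9)]
H2 returns ([(0, 9)], (0))
H3 returns [([(0, 9)], (0))]
= [([(0, 9)], (0))]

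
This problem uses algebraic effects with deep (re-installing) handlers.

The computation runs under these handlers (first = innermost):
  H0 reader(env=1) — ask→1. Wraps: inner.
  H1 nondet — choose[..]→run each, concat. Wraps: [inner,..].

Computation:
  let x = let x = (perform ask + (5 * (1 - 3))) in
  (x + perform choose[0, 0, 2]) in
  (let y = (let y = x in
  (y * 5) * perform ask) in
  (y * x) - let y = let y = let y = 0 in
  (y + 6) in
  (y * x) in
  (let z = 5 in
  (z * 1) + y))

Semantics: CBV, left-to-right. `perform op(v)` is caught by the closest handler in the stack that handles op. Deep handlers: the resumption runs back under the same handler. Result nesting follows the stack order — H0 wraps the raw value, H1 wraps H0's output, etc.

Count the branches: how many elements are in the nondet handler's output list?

Answer: 3

Step-by-step:
ask @ H0 ⇒ 1
choose[0, 0, 2] @ H1
  branch[0] choose=0:
    ask @ H0 ⇒ 1
    H0 returns 454
    H1 returns [454]
  branch[1] choose=0:
    ask @ H0 ⇒ 1
    H0 returns 454
    H1 returns [454]
  branch[2] choose=2:
    ask @ H0 ⇒ 1
    H0 returns 282
    H1 returns [282]
= [454, 454, 282]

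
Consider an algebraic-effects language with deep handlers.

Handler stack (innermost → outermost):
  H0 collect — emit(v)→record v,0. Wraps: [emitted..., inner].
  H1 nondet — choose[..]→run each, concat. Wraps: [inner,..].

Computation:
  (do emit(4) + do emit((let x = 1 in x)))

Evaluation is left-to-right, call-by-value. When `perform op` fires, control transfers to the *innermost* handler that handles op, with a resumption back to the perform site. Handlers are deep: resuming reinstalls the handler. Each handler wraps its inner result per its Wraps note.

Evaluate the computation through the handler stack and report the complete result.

Step-by-step:
emit(4) @ H0 ⇒ out+=4
emit(1) @ H0 ⇒ out+=1
H0 returns [4, 1, 0]
H1 returns [[4, 1, 0]]
= [[4, 1, 0]]

Answer: [[4, 1, 0]]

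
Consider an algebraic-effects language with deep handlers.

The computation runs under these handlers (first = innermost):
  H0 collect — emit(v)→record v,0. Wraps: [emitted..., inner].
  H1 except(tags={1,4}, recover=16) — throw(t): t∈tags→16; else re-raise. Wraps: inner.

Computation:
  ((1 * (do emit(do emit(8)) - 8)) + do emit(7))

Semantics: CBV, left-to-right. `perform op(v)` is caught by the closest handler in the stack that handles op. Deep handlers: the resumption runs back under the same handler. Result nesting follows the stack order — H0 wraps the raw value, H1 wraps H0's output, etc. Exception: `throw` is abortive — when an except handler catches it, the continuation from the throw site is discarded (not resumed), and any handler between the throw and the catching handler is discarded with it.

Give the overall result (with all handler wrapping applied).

Working:
emit(8) @ H0 ⇒ out+=8
emit(0) @ H0 ⇒ out+=0
emit(7) @ H0 ⇒ out+=7
H0 returns [8, 0, 7, -8]
H1 returns [8, 0, 7, -8]
= [8, 0, 7, -8]

Answer: [8, 0, 7, -8]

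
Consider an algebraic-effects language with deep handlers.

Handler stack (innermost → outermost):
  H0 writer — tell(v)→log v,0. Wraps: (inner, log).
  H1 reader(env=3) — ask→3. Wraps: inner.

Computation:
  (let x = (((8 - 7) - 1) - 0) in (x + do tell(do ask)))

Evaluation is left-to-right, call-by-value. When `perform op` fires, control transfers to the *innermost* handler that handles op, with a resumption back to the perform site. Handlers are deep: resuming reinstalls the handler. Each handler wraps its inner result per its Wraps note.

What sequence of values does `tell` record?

Evaluation trace:
ask @ H1 ⇒ 3
tell(3) @ H0 ⇒ log+=3
H0 returns (0, (3))
H1 returns (0, (3))
= (0, (3))

Answer: (3)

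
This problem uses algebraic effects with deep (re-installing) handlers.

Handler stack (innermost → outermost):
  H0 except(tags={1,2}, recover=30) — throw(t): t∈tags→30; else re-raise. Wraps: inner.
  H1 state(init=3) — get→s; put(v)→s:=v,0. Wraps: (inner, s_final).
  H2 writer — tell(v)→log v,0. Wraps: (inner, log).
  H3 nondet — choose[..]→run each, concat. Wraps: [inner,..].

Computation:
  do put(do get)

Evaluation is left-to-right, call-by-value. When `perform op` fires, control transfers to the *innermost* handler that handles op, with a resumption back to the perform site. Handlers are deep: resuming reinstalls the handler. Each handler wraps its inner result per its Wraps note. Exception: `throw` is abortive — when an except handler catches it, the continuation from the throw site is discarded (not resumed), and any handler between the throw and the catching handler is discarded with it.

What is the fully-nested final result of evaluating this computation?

Step-by-step:
get @ H1 ⇒ 3
put(3) @ H1 ⇒ s:=3
H0 returns 0
H1 returns (0, 3)
H2 returns ((0, 3), ())
H3 returns [((0, 3), ())]
= [((0, 3), ())]

Answer: [((0, 3), ())]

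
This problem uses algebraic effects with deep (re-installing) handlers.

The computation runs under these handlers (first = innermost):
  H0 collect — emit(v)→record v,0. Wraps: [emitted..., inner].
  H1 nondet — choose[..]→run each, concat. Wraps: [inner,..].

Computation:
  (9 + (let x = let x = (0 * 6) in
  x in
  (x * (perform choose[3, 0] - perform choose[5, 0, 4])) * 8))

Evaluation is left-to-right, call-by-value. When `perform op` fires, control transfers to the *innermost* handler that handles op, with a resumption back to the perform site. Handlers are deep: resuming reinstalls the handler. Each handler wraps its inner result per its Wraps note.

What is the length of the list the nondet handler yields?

Answer: 6

Evaluation trace:
choose[3, 0] @ H1
  branch[0] choose=3:
    choose[5, 0, 4] @ H1
      branch[0] choose=5:
        H0 returns [9]
        H1 returns [[9]]
      branch[1] choose=0:
        H0 returns [9]
        H1 returns [[9]]
      branch[2] choose=4:
        H0 returns [9]
        H1 returns [[9]]
  branch[1] choose=0:
    choose[5, 0, 4] @ H1
      branch[0] choose=5:
        H0 returns [9]
        H1 returns [[9]]
      branch[1] choose=0:
        H0 returns [9]
        H1 returns [[9]]
      branch[2] choose=4:
        H0 returns [9]
        H1 returns [[9]]
= [[9], [9], [9], [9], [9], [9]]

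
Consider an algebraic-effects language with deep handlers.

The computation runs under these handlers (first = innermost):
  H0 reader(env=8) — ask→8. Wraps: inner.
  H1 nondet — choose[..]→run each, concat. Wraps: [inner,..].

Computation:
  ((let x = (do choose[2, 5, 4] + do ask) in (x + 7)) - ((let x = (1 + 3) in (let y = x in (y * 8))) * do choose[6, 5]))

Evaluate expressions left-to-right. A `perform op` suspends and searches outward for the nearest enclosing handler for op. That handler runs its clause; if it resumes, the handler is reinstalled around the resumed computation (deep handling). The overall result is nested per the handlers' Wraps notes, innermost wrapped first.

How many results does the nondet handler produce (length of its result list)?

Working:
choose[2, 5, 4] @ H1
  branch[0] choose=2:
    ask @ H0 ⇒ 8
    choose[6, 5] @ H1
      branch[0] choose=6:
        H0 returns -175
        H1 returns [-175]
      branch[1] choose=5:
        H0 returns -143
        H1 returns [-143]
  branch[1] choose=5:
    ask @ H0 ⇒ 8
    choose[6, 5] @ H1
      branch[0] choose=6:
        H0 returns -172
        H1 returns [-172]
      branch[1] choose=5:
        H0 returns -140
        H1 returns [-140]
  branch[2] choose=4:
    ask @ H0 ⇒ 8
    choose[6, 5] @ H1
      branch[0] choose=6:
        H0 returns -173
        H1 returns [-173]
      branch[1] choose=5:
        H0 returns -141
        H1 returns [-141]
= [-175, -143, -172, -140, -173, -141]

Answer: 6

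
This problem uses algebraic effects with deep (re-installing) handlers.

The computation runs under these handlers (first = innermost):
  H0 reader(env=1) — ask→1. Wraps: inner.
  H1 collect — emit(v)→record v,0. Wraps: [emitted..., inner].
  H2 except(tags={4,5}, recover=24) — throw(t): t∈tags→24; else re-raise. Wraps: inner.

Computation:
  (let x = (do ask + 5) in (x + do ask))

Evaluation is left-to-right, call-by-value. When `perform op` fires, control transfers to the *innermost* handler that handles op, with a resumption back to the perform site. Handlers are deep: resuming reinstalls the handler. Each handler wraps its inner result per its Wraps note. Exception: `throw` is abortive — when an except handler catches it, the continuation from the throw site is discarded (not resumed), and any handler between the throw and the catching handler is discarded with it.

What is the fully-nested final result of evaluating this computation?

Working:
ask @ H0 ⇒ 1
ask @ H0 ⇒ 1
H0 returns 7
H1 returns [7]
H2 returns [7]
= [7]

Answer: [7]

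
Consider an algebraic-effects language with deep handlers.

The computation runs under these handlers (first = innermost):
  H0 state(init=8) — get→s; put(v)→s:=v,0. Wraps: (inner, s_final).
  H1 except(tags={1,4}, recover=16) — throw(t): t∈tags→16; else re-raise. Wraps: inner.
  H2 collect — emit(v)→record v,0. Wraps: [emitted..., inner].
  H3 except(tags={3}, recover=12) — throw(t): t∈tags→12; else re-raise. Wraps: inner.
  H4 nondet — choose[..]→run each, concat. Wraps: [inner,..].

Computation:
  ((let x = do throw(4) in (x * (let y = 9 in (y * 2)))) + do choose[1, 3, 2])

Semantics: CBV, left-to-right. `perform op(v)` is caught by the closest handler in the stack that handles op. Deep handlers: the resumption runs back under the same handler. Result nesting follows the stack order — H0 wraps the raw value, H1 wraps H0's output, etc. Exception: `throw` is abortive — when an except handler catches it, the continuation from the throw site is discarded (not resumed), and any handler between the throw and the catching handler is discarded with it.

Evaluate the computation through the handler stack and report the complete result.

Step-by-step:
throw(4) @ H1 caught ⇒ 16
H2 returns [16]
H3 returns [16]
H4 returns [[16]]
= [[16]]

Answer: [[16]]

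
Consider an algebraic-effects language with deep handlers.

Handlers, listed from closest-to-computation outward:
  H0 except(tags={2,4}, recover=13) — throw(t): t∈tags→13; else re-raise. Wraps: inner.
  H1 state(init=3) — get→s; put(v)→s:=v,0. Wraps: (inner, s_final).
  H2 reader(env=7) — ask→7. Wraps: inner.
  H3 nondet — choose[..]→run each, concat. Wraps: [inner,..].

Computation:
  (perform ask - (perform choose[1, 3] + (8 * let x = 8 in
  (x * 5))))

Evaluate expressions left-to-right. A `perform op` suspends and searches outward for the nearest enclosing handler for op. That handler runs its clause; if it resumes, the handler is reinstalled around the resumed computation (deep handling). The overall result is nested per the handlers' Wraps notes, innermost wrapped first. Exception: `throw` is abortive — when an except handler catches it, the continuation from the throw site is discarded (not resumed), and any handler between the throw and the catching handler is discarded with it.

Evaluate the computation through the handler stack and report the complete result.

Answer: [(-314, 3), (-316, 3)]

Step-by-step:
ask @ H2 ⇒ 7
choose[1, 3] @ H3
  branch[0] choose=1:
    H0 returns -314
    H1 returns (-314, 3)
    H2 returns (-314, 3)
    H3 returns [(-314, 3)]
  branch[1] choose=3:
    H0 returns -316
    H1 returns (-316, 3)
    H2 returns (-316, 3)
    H3 returns [(-316, 3)]
= [(-314, 3), (-316, 3)]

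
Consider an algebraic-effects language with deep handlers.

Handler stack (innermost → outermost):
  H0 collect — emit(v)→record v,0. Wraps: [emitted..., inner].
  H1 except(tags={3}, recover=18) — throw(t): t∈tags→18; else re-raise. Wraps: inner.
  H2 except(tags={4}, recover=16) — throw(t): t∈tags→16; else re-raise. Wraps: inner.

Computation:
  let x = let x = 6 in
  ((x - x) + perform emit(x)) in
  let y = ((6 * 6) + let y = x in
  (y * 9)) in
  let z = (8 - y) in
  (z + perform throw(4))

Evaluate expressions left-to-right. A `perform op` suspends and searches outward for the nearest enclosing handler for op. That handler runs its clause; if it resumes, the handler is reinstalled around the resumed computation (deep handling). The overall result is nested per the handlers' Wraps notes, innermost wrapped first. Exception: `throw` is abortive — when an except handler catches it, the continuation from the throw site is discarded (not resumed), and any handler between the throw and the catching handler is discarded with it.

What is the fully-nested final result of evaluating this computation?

Evaluation trace:
emit(6) @ H0 ⇒ out+=6
throw(4) @ H1 re-raised
throw(4) @ H2 caught ⇒ 16
= 16

Answer: 16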